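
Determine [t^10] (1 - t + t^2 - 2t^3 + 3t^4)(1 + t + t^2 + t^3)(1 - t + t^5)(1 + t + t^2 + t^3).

2

(1 - t + t^2 - 2t^3 + 3t^4) has coefficients 1,-1,1,-2,3 for degrees 0…4.
(1 + t + t^2 + t^3) has coefficients 1,1,1,1,0,0,0,0,0,0,0 for degrees 0…10.
Multiplying by (1 - t + t^5) gives running coefficients 1,0,0,0,-1,1,1,1,1,0,0 for degrees 0…10.
Finally multiplying by (1 + t + t^2 + t^3), the product of all factors after the first has coefficients 1,1,1,1,-1,0,1,2,4,3,2 for degrees 0…10.
[t^10] = 1·2 − 1·3 + 1·4 − 2·2 + 3·1 = 2.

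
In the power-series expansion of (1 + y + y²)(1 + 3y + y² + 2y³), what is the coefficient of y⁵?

(1 + y + y²) has coefficients 1,1,1 for degrees 0…2.
(1 + 3y + y² + 2y³) has coefficients 1,3,1,2,0,0 for degrees 0…5.
[y⁵] = 1·0 + 1·0 + 1·2 = 2.

2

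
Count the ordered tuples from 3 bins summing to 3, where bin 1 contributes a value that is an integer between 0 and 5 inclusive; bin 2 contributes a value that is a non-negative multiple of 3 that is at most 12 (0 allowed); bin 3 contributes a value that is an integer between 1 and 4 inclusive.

3

The generating function for the choices is (1 + x + x² + x³ + x⁴ + x⁵)·(1 + x³ + x⁶ + x⁹ + x¹²)·(x + x² + x³ + x⁴); the count is [x³].
(1 + x + x² + x³ + x⁴ + x⁵) has coefficients 1,1,1,1 for degrees 0…3.
(1 + x³ + x⁶ + x⁹ + x¹²) has coefficients 1,0,0,1 for degrees 0…3.
Finally multiplying by (x + x² + x³ + x⁴), the product of all factors after the first has coefficients 0,1,1,1 for degrees 0…3.
[x³] = 1·1 + 1·1 + 1·1 + 1·0 = 3.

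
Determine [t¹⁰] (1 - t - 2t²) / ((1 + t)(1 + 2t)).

The denominator gives the recurrence a_n = −3a_(n−1) − 2a_(n−2) for n ≥ 3; the numerator fixes a_0 = 1, a_1 = -4, a_2 = 8.
Iterating: 1, -4, 8, -16, 32, -64, 128, -256, 512, -1024, 2048, so a_10 = 2048.

2048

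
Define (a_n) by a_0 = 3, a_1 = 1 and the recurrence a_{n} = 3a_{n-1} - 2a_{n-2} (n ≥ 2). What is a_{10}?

The ordinary generating function has denominator 1 - 3z + 2z^2.
Iterating the recurrence: a_0,…,a_{10} = 3, 1, -3, -11, -27, -59, -123, -251, -507, -1019, -2043.

-2043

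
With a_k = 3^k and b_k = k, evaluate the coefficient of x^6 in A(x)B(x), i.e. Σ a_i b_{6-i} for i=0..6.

543

The convolution is the x^6 coefficient of A(x)B(x).
Σ = 1·6 + 3·5 + 9·4 + 27·3 + 81·2 + 243·1 + 729·0 = 543.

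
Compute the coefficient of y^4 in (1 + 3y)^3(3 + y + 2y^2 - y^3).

(1 + 3y)^3 has coefficients 1,9,27,27 for degrees 0…3.
(3 + y + 2y^2 - y^3) has coefficients 3,1,2,-1,0 for degrees 0…4.
[y^4] = 1·0 + 9·(-1) + 27·2 + 27·1 = 72.

72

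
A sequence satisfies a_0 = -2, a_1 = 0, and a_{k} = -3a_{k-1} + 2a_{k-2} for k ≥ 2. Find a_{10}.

The ordinary generating function has denominator 1 + 3q - 2q^2.
Iterating the recurrence: a_0,…,a_{10} = -2, 0, -4, 12, -44, 156, -556, 1980, -7052, 25116, -89452.

-89452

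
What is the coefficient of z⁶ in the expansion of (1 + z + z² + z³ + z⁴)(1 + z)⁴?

(1 + z + z² + z³ + z⁴) has coefficients 1,1,1,1,1 for degrees 0…4.
(1 + z)⁴ has coefficients 1,4,6,4,1,0,0 for degrees 0…6.
[z⁶] = 1·0 + 1·0 + 1·1 + 1·4 + 1·6 = 11.

11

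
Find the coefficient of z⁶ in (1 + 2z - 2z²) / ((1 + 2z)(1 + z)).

-61

The denominator gives the recurrence a_n = −3a_(n−1) − 2a_(n−2) for n ≥ 3; the numerator fixes a_0 = 1, a_1 = -1, a_2 = -1.
Iterating: 1, -1, -1, 5, -13, 29, -61, so a_6 = -61.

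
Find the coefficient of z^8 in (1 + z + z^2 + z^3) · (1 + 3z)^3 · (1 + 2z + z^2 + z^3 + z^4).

(1 + z + z^2 + z^3) has coefficients 1,1,1,1 for degrees 0…3.
(1 + 3z)^3 has coefficients 1,9,27,27,0,0,0,0,0 for degrees 0…8.
Finally multiplying by (1 + 2z + z^2 + z^3 + z^4), the product of all factors after the first has coefficients 1,11,46,91,91,63,54,27,0 for degrees 0…8.
[z^8] = 1·0 + 1·27 + 1·54 + 1·63 = 144.

144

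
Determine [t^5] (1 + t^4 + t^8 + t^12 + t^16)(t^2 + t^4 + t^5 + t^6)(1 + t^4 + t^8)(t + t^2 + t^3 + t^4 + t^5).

(1 + t^4 + t^8 + t^12 + t^16) has coefficients 1,0,0,0,1,0 for degrees 0…5.
(t^2 + t^4 + t^5 + t^6) has coefficients 0,0,1,0,1,1 for degrees 0…5.
Multiplying by (1 + t^4 + t^8) gives running coefficients 0,0,1,0,1,1 for degrees 0…5.
Finally multiplying by (t + t^2 + t^3 + t^4 + t^5), the product of all factors after the first has coefficients 0,0,0,1,1,2 for degrees 0…5.
[t^5] = 1·2 + 1·0 = 2.

2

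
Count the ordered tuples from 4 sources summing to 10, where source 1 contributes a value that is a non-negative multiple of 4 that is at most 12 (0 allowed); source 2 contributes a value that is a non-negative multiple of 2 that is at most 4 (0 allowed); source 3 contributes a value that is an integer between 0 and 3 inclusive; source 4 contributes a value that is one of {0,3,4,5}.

The generating function for the choices is (1 + y⁴ + y⁸ + y¹²)·(1 + y² + y⁴)·(1 + y + y² + y³)·(1 + y³ + y⁴ + y⁵); the count is [y¹⁰].
(1 + y⁴ + y⁸ + y¹²) has coefficients 1,0,0,0,1,0,0,0,1,0,0 for degrees 0…10.
(1 + y² + y⁴) has coefficients 1,0,1,0,1,0,0,0,0,0,0 for degrees 0…10.
Multiplying by (1 + y + y² + y³) gives running coefficients 1,1,2,2,2,2,1,1,0,0,0 for degrees 0…10.
Finally multiplying by (1 + y³ + y⁴ + y⁵), the product of all factors after the first has coefficients 1,1,2,3,4,6,6,7,6,5,4 for degrees 0…10.
[y¹⁰] = 1·4 + 1·6 + 1·2 = 12.

12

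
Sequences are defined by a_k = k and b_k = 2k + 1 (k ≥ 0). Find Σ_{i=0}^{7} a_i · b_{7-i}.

Write out a_i and b_{7-i} for i = 0,…,7 and sum the products.
Σ = 0·15 + 1·13 + 2·11 + 3·9 + 4·7 + 5·5 + 6·3 + 7·1 = 140.

140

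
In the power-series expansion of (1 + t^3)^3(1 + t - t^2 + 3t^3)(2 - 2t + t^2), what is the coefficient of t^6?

33

(1 + t^3)^3 has coefficients 1,0,0,3,0,0,3 for degrees 0…6.
(1 + t - t^2 + 3t^3) has coefficients 1,1,-1,3,0,0,0 for degrees 0…6.
Finally multiplying by (2 - 2t + t^2), the product of all factors after the first has coefficients 2,0,-3,9,-7,3,0 for degrees 0…6.
[t^6] = 1·0 + 3·9 + 3·2 = 33.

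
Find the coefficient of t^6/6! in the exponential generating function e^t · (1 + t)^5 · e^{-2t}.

The EGF product rule gives c_6 = Σ_{k_1+k_2+k_3=6} C(6; k_1,k_2,k_3) · ∏ g_i(k_i), where e^t gives (1)^k; (1+t)^5 gives the falling factorial (5)_k; e^{-2t} gives (-2)^k.
g_1(k) for k = 0…6: 1, 1, 1, 1, 1, 1, 1.
g_2(k) for k = 0…6: 1, 5, 20, 60, 120, 120, 0.
g_3(k) for k = 0…6: 1, -2, 4, -8, 16, -32, 64.
First combine the last two factors: h(k) = Σ_j C(k,j)·g_2(j)·g_3(k−j) for k = 0…6: 1, 3, 4, -8, -24, 88, 64.
c_6 = Σ_k C(6,k)·g_1(k)·h(6−k) = 1·1·64 + 6·1·88 + 15·1·(-24) + 20·1·(-8) + 15·1·4 + 6·1·3 + 1·1·1 = 64 + 528 − 360 − 160 + 60 + 18 + 1 = 151.

151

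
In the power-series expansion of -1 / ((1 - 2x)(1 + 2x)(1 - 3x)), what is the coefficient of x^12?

The denominator gives the recurrence a_n = 3a_(n−1) + 4a_(n−2) − 12a_(n−3) for n ≥ 3; the numerator fixes a_0 = -1, a_1 = -3, a_2 = -13.
Iterating: -1, -3, -13, -39, -133, -399, -1261, -3783, -11605, -34815, -105469, -316407, -953317, so a_12 = -953317.

-953317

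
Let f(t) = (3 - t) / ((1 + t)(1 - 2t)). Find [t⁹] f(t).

852

Partial fractions give a closed form: a_n = (4/3)·(-1)^n + (5/3)·2^n.
At n = 9: a_9 = 852.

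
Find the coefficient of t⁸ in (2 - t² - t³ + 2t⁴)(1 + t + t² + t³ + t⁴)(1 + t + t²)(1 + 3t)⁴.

(2 - t² - t³ + 2t⁴) has coefficients 2,0,-1,-1,2 for degrees 0…4.
(1 + t + t² + t³ + t⁴) has coefficients 1,1,1,1,1,0,0,0,0 for degrees 0…8.
Multiplying by (1 + t + t²) gives running coefficients 1,2,3,3,3,2,1,0,0 for degrees 0…8.
Finally multiplying by (1 + 3t)⁴, the product of all factors after the first has coefficients 1,14,81,255,498,686,754,687,513 for degrees 0…8.
[t⁸] = 2·513 − 1·754 − 1·686 + 2·498 = 582.

582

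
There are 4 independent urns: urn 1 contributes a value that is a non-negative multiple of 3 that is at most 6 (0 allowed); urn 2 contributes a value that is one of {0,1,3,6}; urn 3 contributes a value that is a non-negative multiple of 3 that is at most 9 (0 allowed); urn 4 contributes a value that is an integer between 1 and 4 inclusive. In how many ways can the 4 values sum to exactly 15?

10

The generating function for the choices is (1 + q^3 + q^6)·(1 + q + q^3 + q^6)·(1 + q^3 + q^6 + q^9)·(q + q^2 + q^3 + q^4); the count is [q^15].
(1 + q^3 + q^6) has coefficients 1,0,0,1,0,0,1 for degrees 0…6.
(1 + q + q^3 + q^6) has coefficients 1,1,0,1,0,0,1,0,0,0,0,0,0,0,0,0 for degrees 0…15.
Multiplying by (1 + q^3 + q^6 + q^9) gives running coefficients 1,1,0,2,1,0,3,1,0,3,1,0,2,0,0,1 for degrees 0…15.
Finally multiplying by (q + q^2 + q^3 + q^4), the product of all factors after the first has coefficients 0,1,2,2,4,4,3,6,5,4,7,5,4,6,3,2 for degrees 0…15.
[q^15] = 1·2 + 1·4 + 1·4 = 10.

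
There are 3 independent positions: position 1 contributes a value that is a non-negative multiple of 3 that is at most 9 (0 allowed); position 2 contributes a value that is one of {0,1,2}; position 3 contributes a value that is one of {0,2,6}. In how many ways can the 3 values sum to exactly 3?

The generating function for the choices is (1 + x³ + x⁶ + x⁹)·(1 + x + x²)·(1 + x² + x⁶); the count is [x³].
(1 + x³ + x⁶ + x⁹) has coefficients 1,0,0,1 for degrees 0…3.
(1 + x + x²) has coefficients 1,1,1,0 for degrees 0…3.
Finally multiplying by (1 + x² + x⁶), the product of all factors after the first has coefficients 1,1,2,1 for degrees 0…3.
[x³] = 1·1 + 1·1 = 2.

2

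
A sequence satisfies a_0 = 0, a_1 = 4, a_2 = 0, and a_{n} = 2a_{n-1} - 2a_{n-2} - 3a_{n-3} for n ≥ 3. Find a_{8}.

448

The ordinary generating function has denominator 1 - 2x + 2x^2 + 3x^3.
Iterating the recurrence: a_0,…,a_{8} = 0, 4, 0, -8, -28, -40, 0, 164, 448.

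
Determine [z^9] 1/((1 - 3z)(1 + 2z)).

11605

Partial fractions give a closed form: a_n = (3/5)·3^n + (2/5)·(-2)^n.
At n = 9: a_9 = 11605.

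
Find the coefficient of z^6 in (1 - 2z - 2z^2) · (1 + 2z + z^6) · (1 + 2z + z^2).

(1 - 2z - 2z^2) has coefficients 1,-2,-2 for degrees 0…2.
(1 + 2z + z^6) has coefficients 1,2,0,0,0,0,1 for degrees 0…6.
Finally multiplying by (1 + 2z + z^2), the product of all factors after the first has coefficients 1,4,5,2,0,0,1 for degrees 0…6.
[z^6] = 1·1 − 2·0 − 2·0 = 1.

1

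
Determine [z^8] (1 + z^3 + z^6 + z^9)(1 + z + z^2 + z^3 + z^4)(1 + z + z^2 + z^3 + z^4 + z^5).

(1 + z^3 + z^6 + z^9) has coefficients 1,0,0,1,0,0,1,0,0 for degrees 0…8.
(1 + z + z^2 + z^3 + z^4) has coefficients 1,1,1,1,1,0,0,0,0 for degrees 0…8.
Finally multiplying by (1 + z + z^2 + z^3 + z^4 + z^5), the product of all factors after the first has coefficients 1,2,3,4,5,5,4,3,2 for degrees 0…8.
[z^8] = 1·2 + 1·5 + 1·3 = 10.

10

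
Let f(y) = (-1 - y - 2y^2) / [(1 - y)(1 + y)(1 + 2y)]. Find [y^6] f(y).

Partial fractions give a closed form: a_n = (-2/3)·1^n + (1)·(-1)^n + (-4/3)·(-2)^n.
At n = 6: a_6 = -85.

-85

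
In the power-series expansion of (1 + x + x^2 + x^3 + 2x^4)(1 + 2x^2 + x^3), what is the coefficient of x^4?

5

(1 + x + x^2 + x^3 + 2x^4) has coefficients 1,1,1,1,2 for degrees 0…4.
(1 + 2x^2 + x^3) has coefficients 1,0,2,1,0 for degrees 0…4.
[x^4] = 1·0 + 1·1 + 1·2 + 1·0 + 2·1 = 5.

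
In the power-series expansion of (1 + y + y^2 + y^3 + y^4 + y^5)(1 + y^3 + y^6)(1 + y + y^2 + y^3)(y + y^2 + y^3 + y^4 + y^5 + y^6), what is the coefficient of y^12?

(1 + y + y^2 + y^3 + y^4 + y^5) has coefficients 1,1,1,1,1,1 for degrees 0…5.
(1 + y^3 + y^6) has coefficients 1,0,0,1,0,0,1,0,0,0,0,0,0 for degrees 0…12.
Multiplying by (1 + y + y^2 + y^3) gives running coefficients 1,1,1,2,1,1,2,1,1,1,0,0,0 for degrees 0…12.
Finally multiplying by (y + y^2 + y^3 + y^4 + y^5 + y^6), the product of all factors after the first has coefficients 0,1,2,3,5,6,7,8,8,8,7,6,5 for degrees 0…12.
[y^12] = 1·5 + 1·6 + 1·7 + 1·8 + 1·8 + 1·8 = 42.

42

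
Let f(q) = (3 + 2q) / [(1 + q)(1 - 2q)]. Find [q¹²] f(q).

The denominator gives the recurrence a_n = a_(n−1) + 2a_(n−2) for n ≥ 2; the numerator fixes a_0 = 3, a_1 = 5.
Iterating: 3, 5, 11, 21, 43, 85, 171, 341, 683, 1365, 2731, 5461, 10923, so a_12 = 10923.

10923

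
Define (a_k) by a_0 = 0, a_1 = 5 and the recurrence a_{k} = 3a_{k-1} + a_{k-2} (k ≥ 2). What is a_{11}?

The ordinary generating function has denominator 1 - 3t - t^2.
Iterating the recurrence: a_0,…,a_{11} = 0, 5, 15, 50, 165, 545, 1800, 5945, 19635, 64850, 214185, 707405.

707405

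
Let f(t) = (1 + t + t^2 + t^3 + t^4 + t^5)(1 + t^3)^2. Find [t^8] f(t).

(1 + t + t^2 + t^3 + t^4 + t^5) has coefficients 1,1,1,1,1,1 for degrees 0…5.
(1 + t^3)^2 has coefficients 1,0,0,2,0,0,1,0,0 for degrees 0…8.
[t^8] = 1·0 + 1·0 + 1·1 + 1·0 + 1·0 + 1·2 = 3.

3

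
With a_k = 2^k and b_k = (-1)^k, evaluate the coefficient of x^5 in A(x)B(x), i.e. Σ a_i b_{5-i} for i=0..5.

Write out a_i and b_{5-i} for i = 0,…,5 and sum the products.
Σ = 1·(-1) + 2·1 + 4·(-1) + 8·1 + 16·(-1) + 32·1 = 21.

21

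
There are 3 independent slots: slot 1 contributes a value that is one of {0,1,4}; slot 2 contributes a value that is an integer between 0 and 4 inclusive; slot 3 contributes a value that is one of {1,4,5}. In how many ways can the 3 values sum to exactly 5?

The generating function for the choices is (1 + q + q⁴)·(1 + q + q² + q³ + q⁴)·(q + q⁴ + q⁵); the count is [q⁵].
(1 + q + q⁴) has coefficients 1,1,0,0,1 for degrees 0…4.
(1 + q + q² + q³ + q⁴) has coefficients 1,1,1,1,1,0 for degrees 0…5.
Finally multiplying by (q + q⁴ + q⁵), the product of all factors after the first has coefficients 0,1,1,1,2,3 for degrees 0…5.
[q⁵] = 1·3 + 1·2 + 1·1 = 6.

6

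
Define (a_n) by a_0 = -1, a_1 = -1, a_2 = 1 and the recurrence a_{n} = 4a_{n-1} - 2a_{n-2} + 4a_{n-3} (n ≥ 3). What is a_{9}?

The ordinary generating function has denominator 1 - 4y + 2y^2 - 4y^3.
Iterating the recurrence: a_0,…,a_{9} = -1, -1, 1, 2, 2, 8, 36, 136, 504, 1888.

1888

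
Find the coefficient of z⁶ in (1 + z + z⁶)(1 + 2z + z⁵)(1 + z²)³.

9

(1 + z + z⁶) has coefficients 1,1,0,0,0,0,1 for degrees 0…6.
(1 + 2z + z⁵) has coefficients 1,2,0,0,0,1,0 for degrees 0…6.
Finally multiplying by (1 + z²)³, the product of all factors after the first has coefficients 1,2,3,6,3,7,1 for degrees 0…6.
[z⁶] = 1·1 + 1·7 + 1·1 = 9.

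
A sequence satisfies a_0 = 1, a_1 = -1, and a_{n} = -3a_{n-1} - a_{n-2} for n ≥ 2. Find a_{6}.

89

The ordinary generating function has denominator 1 + 3x + x^2.
Iterating the recurrence: a_0,…,a_{6} = 1, -1, 2, -5, 13, -34, 89.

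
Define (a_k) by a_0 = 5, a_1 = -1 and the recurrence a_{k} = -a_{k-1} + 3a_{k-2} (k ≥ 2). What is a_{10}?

8779

The ordinary generating function has denominator 1 + z - 3z^2.
Iterating the recurrence: a_0,…,a_{10} = 5, -1, 16, -19, 67, -124, 325, -697, 1672, -3763, 8779.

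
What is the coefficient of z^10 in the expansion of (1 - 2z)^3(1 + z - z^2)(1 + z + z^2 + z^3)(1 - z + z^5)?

(1 - 2z)^3 has coefficients 1,-6,12,-8 for degrees 0…3.
(1 + z - z^2) has coefficients 1,1,-1,0,0,0,0,0,0,0,0 for degrees 0…10.
Multiplying by (1 + z + z^2 + z^3) gives running coefficients 1,2,1,1,0,-1,0,0,0,0,0 for degrees 0…10.
Finally multiplying by (1 - z + z^5), the product of all factors after the first has coefficients 1,1,-1,0,-1,0,3,1,1,0,-1 for degrees 0…10.
[z^10] = 1·(-1) − 6·0 + 12·1 − 8·1 = 3.

3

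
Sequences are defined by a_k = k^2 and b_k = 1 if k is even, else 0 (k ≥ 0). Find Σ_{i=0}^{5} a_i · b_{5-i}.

35

Write out a_i and b_{5-i} for i = 0,…,5 and sum the products.
Σ = 0·0 + 1·1 + 4·0 + 9·1 + 16·0 + 25·1 = 35.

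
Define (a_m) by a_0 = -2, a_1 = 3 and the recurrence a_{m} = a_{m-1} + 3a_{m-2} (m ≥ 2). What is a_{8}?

69

The ordinary generating function has denominator 1 - t - 3t^2.
Iterating the recurrence: a_0,…,a_{8} = -2, 3, -3, 6, -3, 15, 6, 51, 69.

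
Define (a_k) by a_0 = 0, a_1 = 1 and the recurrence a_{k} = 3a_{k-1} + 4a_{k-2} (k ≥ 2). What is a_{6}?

819

The ordinary generating function has denominator 1 - 3t - 4t^2.
Iterating the recurrence: a_0,…,a_{6} = 0, 1, 3, 13, 51, 205, 819.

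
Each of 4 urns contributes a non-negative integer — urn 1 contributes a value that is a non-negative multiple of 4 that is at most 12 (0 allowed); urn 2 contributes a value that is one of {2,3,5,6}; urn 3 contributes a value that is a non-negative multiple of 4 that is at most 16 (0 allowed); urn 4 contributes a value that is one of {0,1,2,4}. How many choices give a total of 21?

The generating function for the choices is (1 + t⁴ + t⁸ + t¹²)·(t² + t³ + t⁵ + t⁶)·(1 + t⁴ + t⁸ + t¹² + t¹⁶)·(1 + t + t² + t⁴); the count is [t²¹].
(1 + t⁴ + t⁸ + t¹²) has coefficients 1,0,0,0,1,0,0,0,1,0,0,0,1 for degrees 0…12.
(t² + t³ + t⁵ + t⁶) has coefficients 0,0,1,1,0,1,1,0,0,0,0,0,0,0,0,0,0,0,0,0,0,0 for degrees 0…21.
Multiplying by (1 + t⁴ + t⁸ + t¹² + t¹⁶) gives running coefficients 0,0,1,1,0,1,2,1,0,1,2,1,0,1,2,1,0,1,2,1,0,1 for degrees 0…21.
Finally multiplying by (1 + t + t² + t⁴), the product of all factors after the first has coefficients 0,0,1,2,2,2,4,5,3,3,5,5,3,3,5,5,3,3,5,5,3,3 for degrees 0…21.
[t²¹] = 1·3 + 1·3 + 1·3 + 1·3 = 12.

12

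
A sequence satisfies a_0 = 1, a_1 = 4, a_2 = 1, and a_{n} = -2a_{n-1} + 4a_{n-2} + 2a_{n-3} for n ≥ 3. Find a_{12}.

-243440

The ordinary generating function has denominator 1 + 2z - 4z^2 - 2z^3.
Iterating the recurrence: a_0,…,a_{12} = 1, 4, 1, 16, -20, 106, -260, 904, -2636, 8368, -25472, 79144, -243440.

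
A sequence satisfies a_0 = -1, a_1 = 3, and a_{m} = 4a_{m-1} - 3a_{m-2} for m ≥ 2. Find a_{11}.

The ordinary generating function has denominator 1 - 4q + 3q^2.
Iterating the recurrence: a_0,…,a_{11} = -1, 3, 15, 51, 159, 483, 1455, 4371, 13119, 39363, 118095, 354291.

354291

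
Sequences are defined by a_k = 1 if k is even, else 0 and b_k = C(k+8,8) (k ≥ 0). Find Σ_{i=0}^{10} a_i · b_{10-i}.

This is [x^10] in the product of the two ordinary generating functions.
Σ = 1·43758 + 0·24310 + 1·12870 + 0·6435 + 1·3003 + 0·1287 + 1·495 + 0·165 + 1·45 + 0·9 + 1·1 = 60172.

60172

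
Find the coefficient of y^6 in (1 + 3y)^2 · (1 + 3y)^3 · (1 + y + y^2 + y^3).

918

(1 + 3y)^2 has coefficients 1,6,9 for degrees 0…2.
(1 + 3y)^3 has coefficients 1,9,27,27,0,0,0 for degrees 0…6.
Finally multiplying by (1 + y + y^2 + y^3), the product of all factors after the first has coefficients 1,10,37,64,63,54,27 for degrees 0…6.
[y^6] = 1·27 + 6·54 + 9·63 = 918.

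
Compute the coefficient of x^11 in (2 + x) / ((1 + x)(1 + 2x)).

-6143

The denominator gives the recurrence a_n = −3a_(n−1) − 2a_(n−2) for n ≥ 2; the numerator fixes a_0 = 2, a_1 = -5.
Iterating: 2, -5, 11, -23, 47, -95, 191, -383, 767, -1535, 3071, -6143, so a_11 = -6143.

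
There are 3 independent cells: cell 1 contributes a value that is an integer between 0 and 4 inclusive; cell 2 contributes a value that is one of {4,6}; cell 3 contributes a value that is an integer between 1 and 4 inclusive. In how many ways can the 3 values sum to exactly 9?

7

The generating function for the choices is (1 + z + z^2 + z^3 + z^4)·(z^4 + z^6)·(z + z^2 + z^3 + z^4); the count is [z^9].
(1 + z + z^2 + z^3 + z^4) has coefficients 1,1,1,1,1 for degrees 0…4.
(z^4 + z^6) has coefficients 0,0,0,0,1,0,1,0,0,0 for degrees 0…9.
Finally multiplying by (z + z^2 + z^3 + z^4), the product of all factors after the first has coefficients 0,0,0,0,0,1,1,2,2,1 for degrees 0…9.
[z^9] = 1·1 + 1·2 + 1·2 + 1·1 + 1·1 = 7.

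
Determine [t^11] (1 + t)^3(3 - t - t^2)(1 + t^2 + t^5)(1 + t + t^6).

-2

(1 + t)^3 has coefficients 1,3,3,1 for degrees 0…3.
(3 - t - t^2) has coefficients 3,-1,-1,0,0,0,0,0,0,0,0,0 for degrees 0…11.
Multiplying by (1 + t^2 + t^5) gives running coefficients 3,-1,2,-1,-1,3,-1,-1,0,0,0,0 for degrees 0…11.
Finally multiplying by (1 + t + t^6), the product of all factors after the first has coefficients 3,2,1,1,-2,2,5,-3,1,-1,-1,3 for degrees 0…11.
[t^11] = 1·3 + 3·(-1) + 3·(-1) + 1·1 = -2.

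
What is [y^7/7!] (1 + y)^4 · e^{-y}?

The EGF product rule gives c_7 = Σ_{k_1+k_2=7} C(7; k_1,k_2) · ∏ g_i(k_i), where (1+y)^4 gives the falling factorial (4)_k; e^{-y} gives (-1)^k.
g_1(k) for k = 0…7: 1, 4, 12, 24, 24, 0, 0, 0.
g_2(k) for k = 0…7: 1, -1, 1, -1, 1, -1, 1, -1.
c_7 = Σ_k C(7,k)·g_1(k)·g_2(7−k) = 1·1·(-1) + 7·4·1 + 21·12·(-1) + 35·24·1 + 35·24·(-1) = −1 + 28 − 252 + 840 − 840 = -225.

-225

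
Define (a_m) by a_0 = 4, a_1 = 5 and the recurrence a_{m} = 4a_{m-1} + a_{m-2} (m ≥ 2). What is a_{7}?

The ordinary generating function has denominator 1 - 4z - z^2.
Iterating the recurrence: a_0,…,a_{7} = 4, 5, 24, 101, 428, 1813, 7680, 32533.

32533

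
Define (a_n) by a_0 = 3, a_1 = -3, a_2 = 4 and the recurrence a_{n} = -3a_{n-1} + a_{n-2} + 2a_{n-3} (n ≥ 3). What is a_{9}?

-7089

The ordinary generating function has denominator 1 + 3t - t^2 - 2t^3.
Iterating the recurrence: a_0,…,a_{9} = 3, -3, 4, -9, 25, -76, 235, -731, 2276, -7089.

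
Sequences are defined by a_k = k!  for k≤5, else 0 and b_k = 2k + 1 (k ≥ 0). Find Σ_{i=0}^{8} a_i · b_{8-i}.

Write out a_i and b_{8-i} for i = 0,…,8 and sum the products.
Σ = 1·17 + 1·15 + 2·13 + 6·11 + 24·9 + 120·7 + 0·5 + 0·3 + 0·1 = 1180.

1180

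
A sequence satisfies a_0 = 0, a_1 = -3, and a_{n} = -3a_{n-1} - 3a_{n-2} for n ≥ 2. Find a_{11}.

The ordinary generating function has denominator 1 + 3z + 3z^2.
Iterating the recurrence: a_0,…,a_{11} = 0, -3, 9, -18, 27, -27, 0, 81, -243, 486, -729, 729.

729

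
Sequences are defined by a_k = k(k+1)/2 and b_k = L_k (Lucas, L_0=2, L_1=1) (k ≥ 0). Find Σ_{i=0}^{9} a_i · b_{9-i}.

Write out a_i and b_{9-i} for i = 0,…,9 and sum the products.
Σ = 0·76 + 1·47 + 3·29 + 6·18 + 10·11 + 15·7 + 21·4 + 28·3 + 36·1 + 45·2 = 751.

751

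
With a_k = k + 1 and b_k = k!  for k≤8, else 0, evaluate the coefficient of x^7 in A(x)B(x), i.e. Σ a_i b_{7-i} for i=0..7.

6993

Write out a_i and b_{7-i} for i = 0,…,7 and sum the products.
Σ = 1·5040 + 2·720 + 3·120 + 4·24 + 5·6 + 6·2 + 7·1 + 8·1 = 6993.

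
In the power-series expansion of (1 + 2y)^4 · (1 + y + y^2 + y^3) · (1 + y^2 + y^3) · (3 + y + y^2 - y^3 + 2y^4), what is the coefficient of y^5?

691

(1 + 2y)^4 has coefficients 1,8,24,32,16 for degrees 0…4.
(1 + y + y^2 + y^3) has coefficients 1,1,1,1,0,0 for degrees 0…5.
Multiplying by (1 + y^2 + y^3) gives running coefficients 1,1,2,3,2,2 for degrees 0…5.
Finally multiplying by (3 + y + y^2 - y^3 + 2y^4), the product of all factors after the first has coefficients 3,4,8,11,12,11 for degrees 0…5.
[y^5] = 1·11 + 8·12 + 24·11 + 32·8 + 16·4 = 691.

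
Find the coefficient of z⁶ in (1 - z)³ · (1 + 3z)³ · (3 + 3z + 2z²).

(1 - z)³ has coefficients 1,-3,3,-1 for degrees 0…3.
(1 + 3z)³ has coefficients 1,9,27,27,0,0,0 for degrees 0…6.
Finally multiplying by (3 + 3z + 2z²), the product of all factors after the first has coefficients 3,30,110,180,135,54,0 for degrees 0…6.
[z⁶] = 1·0 − 3·54 + 3·135 − 1·180 = 63.

63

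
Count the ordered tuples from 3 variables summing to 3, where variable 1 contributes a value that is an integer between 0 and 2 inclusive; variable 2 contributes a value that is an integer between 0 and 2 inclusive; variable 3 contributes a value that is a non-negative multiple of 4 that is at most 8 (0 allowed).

2

The generating function for the choices is (1 + x + x^2)·(1 + x + x^2)·(1 + x^4 + x^8); the count is [x^3].
(1 + x + x^2) has coefficients 1,1,1 for degrees 0…2.
(1 + x + x^2) has coefficients 1,1,1,0 for degrees 0…3.
Finally multiplying by (1 + x^4 + x^8), the product of all factors after the first has coefficients 1,1,1,0 for degrees 0…3.
[x^3] = 1·0 + 1·1 + 1·1 = 2.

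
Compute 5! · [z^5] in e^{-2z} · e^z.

-1

The EGF product rule gives c_5 = Σ_{k_1+k_2=5} C(5; k_1,k_2) · ∏ g_i(k_i), where e^{-2z} gives (-2)^k; e^z gives (1)^k.
g_1(k) for k = 0…5: 1, -2, 4, -8, 16, -32.
g_2(k) for k = 0…5: 1, 1, 1, 1, 1, 1.
c_5 = Σ_k C(5,k)·g_1(k)·g_2(5−k) = 1·1·1 + 5·(-2)·1 + 10·4·1 + 10·(-8)·1 + 5·16·1 + 1·(-32)·1 = 1 − 10 + 40 − 80 + 80 − 32 = -1.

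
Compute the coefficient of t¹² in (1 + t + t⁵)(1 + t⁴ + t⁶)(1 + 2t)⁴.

40

(1 + t + t⁵) has coefficients 1,1,0,0,0,1 for degrees 0…5.
(1 + t⁴ + t⁶) has coefficients 1,0,0,0,1,0,1,0,0,0,0,0,0 for degrees 0…12.
Finally multiplying by (1 + 2t)⁴, the product of all factors after the first has coefficients 1,8,24,32,17,8,25,40,40,32,16,0,0 for degrees 0…12.
[t¹²] = 1·0 + 1·0 + 1·40 = 40.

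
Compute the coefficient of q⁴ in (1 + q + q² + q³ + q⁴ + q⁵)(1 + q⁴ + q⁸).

2

(1 + q + q² + q³ + q⁴ + q⁵) has coefficients 1,1,1,1,1 for degrees 0…4.
(1 + q⁴ + q⁸) has coefficients 1,0,0,0,1 for degrees 0…4.
[q⁴] = 1·1 + 1·0 + 1·0 + 1·0 + 1·1 = 2.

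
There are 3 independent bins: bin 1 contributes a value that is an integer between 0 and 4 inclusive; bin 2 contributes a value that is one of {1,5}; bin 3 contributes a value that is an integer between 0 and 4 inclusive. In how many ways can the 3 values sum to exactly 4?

4

The generating function for the choices is (1 + z + z^2 + z^3 + z^4)·(z + z^5)·(1 + z + z^2 + z^3 + z^4); the count is [z^4].
(1 + z + z^2 + z^3 + z^4) has coefficients 1,1,1,1,1 for degrees 0…4.
(z + z^5) has coefficients 0,1,0,0,0 for degrees 0…4.
Finally multiplying by (1 + z + z^2 + z^3 + z^4), the product of all factors after the first has coefficients 0,1,1,1,1 for degrees 0…4.
[z^4] = 1·1 + 1·1 + 1·1 + 1·1 + 1·0 = 4.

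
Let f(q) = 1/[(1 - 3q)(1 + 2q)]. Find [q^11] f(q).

Partial fractions give a closed form: a_n = (3/5)·3^n + (2/5)·(-2)^n.
At n = 11: a_11 = 105469.

105469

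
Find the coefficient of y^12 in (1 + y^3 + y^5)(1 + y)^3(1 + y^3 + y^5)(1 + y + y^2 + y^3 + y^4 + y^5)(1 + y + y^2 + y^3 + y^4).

217

(1 + y^3 + y^5) has coefficients 1,0,0,1,0,1 for degrees 0…5.
(1 + y)^3 has coefficients 1,3,3,1,0,0,0,0,0,0,0,0,0 for degrees 0…12.
Multiplying by (1 + y^3 + y^5) gives running coefficients 1,3,3,2,3,4,4,3,1,0,0,0,0 for degrees 0…12.
Multiplying by (1 + y + y^2 + y^3 + y^4 + y^5) gives running coefficients 1,4,7,9,12,16,19,19,17,15,12,8,4 for degrees 0…12.
Finally multiplying by (1 + y + y^2 + y^3 + y^4), the product of all factors after the first has coefficients 1,5,12,21,33,48,63,75,83,86,82,71,56 for degrees 0…12.
[y^12] = 1·56 + 1·86 + 1·75 = 217.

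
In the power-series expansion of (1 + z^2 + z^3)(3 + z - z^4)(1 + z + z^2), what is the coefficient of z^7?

(1 + z^2 + z^3) has coefficients 1,0,1,1 for degrees 0…3.
(3 + z - z^4) has coefficients 3,1,0,0,-1,0,0,0 for degrees 0…7.
Finally multiplying by (1 + z + z^2), the product of all factors after the first has coefficients 3,4,4,1,-1,-1,-1,0 for degrees 0…7.
[z^7] = 1·0 + 1·(-1) + 1·(-1) = -2.

-2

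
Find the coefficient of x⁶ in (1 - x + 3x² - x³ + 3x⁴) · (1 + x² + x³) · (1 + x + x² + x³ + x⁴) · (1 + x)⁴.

112

(1 - x + 3x² - x³ + 3x⁴) has coefficients 1,-1,3,-1,3 for degrees 0…4.
(1 + x² + x³) has coefficients 1,0,1,1,0,0,0 for degrees 0…6.
Multiplying by (1 + x + x² + x³ + x⁴) gives running coefficients 1,1,2,3,3,2,2 for degrees 0…6.
Finally multiplying by (1 + x)⁴, the product of all factors after the first has coefficients 1,5,12,21,32,41,42 for degrees 0…6.
[x⁶] = 1·42 − 1·41 + 3·32 − 1·21 + 3·12 = 112.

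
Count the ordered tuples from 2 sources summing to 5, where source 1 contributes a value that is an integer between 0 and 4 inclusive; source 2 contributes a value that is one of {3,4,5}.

The generating function for the choices is (1 + z + z^2 + z^3 + z^4)·(z^3 + z^4 + z^5); the count is [z^5].
(1 + z + z^2 + z^3 + z^4) has coefficients 1,1,1,1,1 for degrees 0…4.
(z^3 + z^4 + z^5) has coefficients 0,0,0,1,1,1 for degrees 0…5.
[z^5] = 1·1 + 1·1 + 1·1 + 1·0 + 1·0 = 3.

3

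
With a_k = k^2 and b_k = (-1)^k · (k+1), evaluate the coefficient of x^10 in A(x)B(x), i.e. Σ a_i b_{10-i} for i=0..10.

Write out a_i and b_{10-i} for i = 0,…,10 and sum the products.
Σ = 0·11 + 1·(-10) + 4·9 + 9·(-8) + 16·7 + 25·(-6) + 36·5 + 49·(-4) + 64·3 + 81·(-2) + 100·1 = 30.

30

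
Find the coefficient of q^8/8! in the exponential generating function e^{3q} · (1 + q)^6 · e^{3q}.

148656384

The EGF product rule gives c_8 = Σ_{k_1+k_2+k_3=8} C(8; k_1,k_2,k_3) · ∏ g_i(k_i), where e^{3q} gives (3)^k; (1+q)^6 gives the falling factorial (6)_k; e^{3q} gives (3)^k.
g_1(k) for k = 0…8: 1, 3, 9, 27, 81, 243, 729, 2187, 6561.
g_2(k) for k = 0…8: 1, 6, 30, 120, 360, 720, 720, 0, 0.
g_3(k) for k = 0…8: 1, 3, 9, 27, 81, 243, 729, 2187, 6561.
First combine the last two factors: h(k) = Σ_j C(k,j)·g_2(j)·g_3(k−j) for k = 0…8: 1, 9, 75, 579, 4149, 27693, 173007, 1017495, 5668137.
c_8 = Σ_k C(8,k)·g_1(k)·h(8−k) = 1·1·5668137 + 8·3·1017495 + 28·9·173007 + 56·27·27693 + 70·81·4149 + 56·243·579 + 28·729·75 + 8·2187·9 + 1·6561·1 = 5668137 + 24419880 + 43597764 + 41871816 + 23524830 + 7879032 + 1530900 + 157464 + 6561 = 148656384.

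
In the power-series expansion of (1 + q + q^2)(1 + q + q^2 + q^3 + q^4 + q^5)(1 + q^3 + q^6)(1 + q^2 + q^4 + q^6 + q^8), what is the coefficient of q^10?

24

(1 + q + q^2) has coefficients 1,1,1 for degrees 0…2.
(1 + q + q^2 + q^3 + q^4 + q^5) has coefficients 1,1,1,1,1,1,0,0,0,0,0 for degrees 0…10.
Multiplying by (1 + q^3 + q^6) gives running coefficients 1,1,1,2,2,2,2,2,2,1,1 for degrees 0…10.
Finally multiplying by (1 + q^2 + q^4 + q^6 + q^8), the product of all factors after the first has coefficients 1,1,2,3,4,5,6,7,8,8,8 for degrees 0…10.
[q^10] = 1·8 + 1·8 + 1·8 = 24.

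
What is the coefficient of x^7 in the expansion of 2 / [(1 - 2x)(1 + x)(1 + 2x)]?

-170

Partial fractions give a closed form: a_n = (2/3)·2^n + (-2/3)·(-1)^n + (2)·(-2)^n.
At n = 7: a_7 = -170.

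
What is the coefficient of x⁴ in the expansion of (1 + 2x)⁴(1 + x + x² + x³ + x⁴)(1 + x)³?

(1 + 2x)⁴ has coefficients 1,8,24,32,16 for degrees 0…4.
(1 + x + x² + x³ + x⁴) has coefficients 1,1,1,1,1 for degrees 0…4.
Finally multiplying by (1 + x)³, the product of all factors after the first has coefficients 1,4,7,8,8 for degrees 0…4.
[x⁴] = 1·8 + 8·8 + 24·7 + 32·4 + 16·1 = 384.

384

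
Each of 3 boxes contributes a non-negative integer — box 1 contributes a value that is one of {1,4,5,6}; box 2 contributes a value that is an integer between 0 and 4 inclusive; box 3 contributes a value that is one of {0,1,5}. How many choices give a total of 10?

6

The generating function for the choices is (t + t⁴ + t⁵ + t⁶)·(1 + t + t² + t³ + t⁴)·(1 + t + t⁵); the count is [t¹⁰].
(t + t⁴ + t⁵ + t⁶) has coefficients 0,1,0,0,1,1,1 for degrees 0…6.
(1 + t + t² + t³ + t⁴) has coefficients 1,1,1,1,1,0,0,0,0,0,0 for degrees 0…10.
Finally multiplying by (1 + t + t⁵), the product of all factors after the first has coefficients 1,2,2,2,2,2,1,1,1,1,0 for degrees 0…10.
[t¹⁰] = 1·1 + 1·1 + 1·2 + 1·2 = 6.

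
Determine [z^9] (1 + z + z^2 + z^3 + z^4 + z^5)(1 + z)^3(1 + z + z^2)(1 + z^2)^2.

(1 + z + z^2 + z^3 + z^4 + z^5) has coefficients 1,1,1,1,1,1 for degrees 0…5.
(1 + z)^3 has coefficients 1,3,3,1,0,0,0,0,0,0 for degrees 0…9.
Multiplying by (1 + z + z^2) gives running coefficients 1,4,7,7,4,1,0,0,0,0 for degrees 0…9.
Finally multiplying by (1 + z^2)^2, the product of all factors after the first has coefficients 1,4,9,15,19,19,15,9,4,1 for degrees 0…9.
[z^9] = 1·1 + 1·4 + 1·9 + 1·15 + 1·19 + 1·19 = 67.

67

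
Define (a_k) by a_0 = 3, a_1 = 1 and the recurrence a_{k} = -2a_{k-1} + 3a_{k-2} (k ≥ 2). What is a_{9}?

The ordinary generating function has denominator 1 + 2t - 3t^2.
Iterating the recurrence: a_0,…,a_{9} = 3, 1, 7, -11, 43, -119, 367, -1091, 3283, -9839.

-9839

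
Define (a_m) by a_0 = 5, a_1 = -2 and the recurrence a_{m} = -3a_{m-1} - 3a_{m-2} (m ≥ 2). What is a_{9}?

The ordinary generating function has denominator 1 + 3t + 3t^2.
Iterating the recurrence: a_0,…,a_{9} = 5, -2, -9, 33, -72, 117, -135, 54, 243, -891.

-891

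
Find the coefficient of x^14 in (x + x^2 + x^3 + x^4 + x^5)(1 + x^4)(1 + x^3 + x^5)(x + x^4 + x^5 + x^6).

(x + x^2 + x^3 + x^4 + x^5) has coefficients 0,1,1,1,1,1 for degrees 0…5.
(1 + x^4) has coefficients 1,0,0,0,1,0,0,0,0,0,0,0,0,0,0 for degrees 0…14.
Multiplying by (1 + x^3 + x^5) gives running coefficients 1,0,0,1,1,1,0,1,0,1,0,0,0,0,0 for degrees 0…14.
Finally multiplying by (x + x^4 + x^5 + x^6), the product of all factors after the first has coefficients 0,1,0,0,2,2,2,1,3,3,3,2,1,2,1 for degrees 0…14.
[x^14] = 1·2 + 1·1 + 1·2 + 1·3 + 1·3 = 11.

11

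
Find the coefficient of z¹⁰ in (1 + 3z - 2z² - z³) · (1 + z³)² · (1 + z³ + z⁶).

9

(1 + 3z - 2z² - z³) has coefficients 1,3,-2,-1 for degrees 0…3.
(1 + z³)² has coefficients 1,0,0,2,0,0,1,0,0,0,0 for degrees 0…10.
Finally multiplying by (1 + z³ + z⁶), the product of all factors after the first has coefficients 1,0,0,3,0,0,4,0,0,3,0 for degrees 0…10.
[z¹⁰] = 1·0 + 3·3 − 2·0 − 1·0 = 9.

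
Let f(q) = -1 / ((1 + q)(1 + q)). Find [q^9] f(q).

10

The denominator gives the recurrence a_n = −2a_(n−1) − a_(n−2) for n ≥ 2; the numerator fixes a_0 = -1, a_1 = 2.
Iterating: -1, 2, -3, 4, -5, 6, -7, 8, -9, 10, so a_9 = 10.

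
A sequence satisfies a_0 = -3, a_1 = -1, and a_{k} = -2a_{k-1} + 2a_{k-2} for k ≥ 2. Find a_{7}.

392

The ordinary generating function has denominator 1 + 2z - 2z^2.
Iterating the recurrence: a_0,…,a_{7} = -3, -1, -4, 6, -20, 52, -144, 392.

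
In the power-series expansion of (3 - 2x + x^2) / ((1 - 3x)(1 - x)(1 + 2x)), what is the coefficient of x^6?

Partial fractions give a closed form: a_n = (11/5)·3^n + (-1/3)·1^n + (17/15)·(-2)^n.
At n = 6: a_6 = 1676.

1676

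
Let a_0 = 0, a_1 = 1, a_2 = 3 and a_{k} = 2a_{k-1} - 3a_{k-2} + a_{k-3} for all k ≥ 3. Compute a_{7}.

The ordinary generating function has denominator 1 - 2y + 3y^2 - y^3.
Iterating the recurrence: a_0,…,a_{7} = 0, 1, 3, 3, -2, -10, -11, 6.

6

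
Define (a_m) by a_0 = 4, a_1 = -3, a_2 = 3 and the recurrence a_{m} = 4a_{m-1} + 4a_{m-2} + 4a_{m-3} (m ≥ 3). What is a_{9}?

201792

The ordinary generating function has denominator 1 - 4t - 4t^2 - 4t^3.
Iterating the recurrence: a_0,…,a_{9} = 4, -3, 3, 16, 64, 332, 1648, 8176, 40624, 201792.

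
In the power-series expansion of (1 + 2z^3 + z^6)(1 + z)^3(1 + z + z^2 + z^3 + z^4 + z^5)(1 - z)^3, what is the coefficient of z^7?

(1 + 2z^3 + z^6) has coefficients 1,0,0,2,0,0,1 for degrees 0…6.
(1 + z)^3 has coefficients 1,3,3,1,0,0,0,0 for degrees 0…7.
Multiplying by (1 + z + z^2 + z^3 + z^4 + z^5) gives running coefficients 1,4,7,8,8,8,7,4 for degrees 0…7.
Finally multiplying by (1 - z)^3, the product of all factors after the first has coefficients 1,1,-2,-2,1,1,-1,-1 for degrees 0…7.
[z^7] = 1·(-1) + 2·1 + 1·1 = 2.

2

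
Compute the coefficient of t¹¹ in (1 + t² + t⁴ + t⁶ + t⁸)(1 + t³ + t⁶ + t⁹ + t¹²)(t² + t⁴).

3

(1 + t² + t⁴ + t⁶ + t⁸) has coefficients 1,0,1,0,1,0,1,0,1 for degrees 0…8.
(1 + t³ + t⁶ + t⁹ + t¹²) has coefficients 1,0,0,1,0,0,1,0,0,1,0,0 for degrees 0…11.
Finally multiplying by (t² + t⁴), the product of all factors after the first has coefficients 0,0,1,0,1,1,0,1,1,0,1,1 for degrees 0…11.
[t¹¹] = 1·1 + 1·0 + 1·1 + 1·1 + 1·0 = 3.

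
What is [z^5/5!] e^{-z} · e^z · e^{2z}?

32

The EGF product rule gives c_5 = Σ_{k_1+k_2+k_3=5} C(5; k_1,k_2,k_3) · ∏ g_i(k_i), where e^{-z} gives (-1)^k; e^z gives (1)^k; e^{2z} gives (2)^k.
g_1(k) for k = 0…5: 1, -1, 1, -1, 1, -1.
g_2(k) for k = 0…5: 1, 1, 1, 1, 1, 1.
g_3(k) for k = 0…5: 1, 2, 4, 8, 16, 32.
First combine the last two factors: h(k) = Σ_j C(k,j)·g_2(j)·g_3(k−j) for k = 0…5: 1, 3, 9, 27, 81, 243.
c_5 = Σ_k C(5,k)·g_1(k)·h(5−k) = 1·1·243 + 5·(-1)·81 + 10·1·27 + 10·(-1)·9 + 5·1·3 + 1·(-1)·1 = 243 − 405 + 270 − 90 + 15 − 1 = 32.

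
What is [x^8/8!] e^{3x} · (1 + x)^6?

5668137

The EGF product rule gives c_8 = Σ_{k_1+k_2=8} C(8; k_1,k_2) · ∏ g_i(k_i), where e^{3x} gives (3)^k; (1+x)^6 gives the falling factorial (6)_k.
g_1(k) for k = 0…8: 1, 3, 9, 27, 81, 243, 729, 2187, 6561.
g_2(k) for k = 0…8: 1, 6, 30, 120, 360, 720, 720, 0, 0.
c_8 = Σ_k C(8,k)·g_1(k)·g_2(8−k) = 28·9·720 + 56·27·720 + 70·81·360 + 56·243·120 + 28·729·30 + 8·2187·6 + 1·6561·1 = 181440 + 1088640 + 2041200 + 1632960 + 612360 + 104976 + 6561 = 5668137.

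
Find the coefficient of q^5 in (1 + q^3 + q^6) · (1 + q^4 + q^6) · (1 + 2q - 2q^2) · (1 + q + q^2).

(1 + q^3 + q^6) has coefficients 1,0,0,1,0,0 for degrees 0…5.
(1 + q^4 + q^6) has coefficients 1,0,0,0,1,0 for degrees 0…5.
Multiplying by (1 + 2q - 2q^2) gives running coefficients 1,2,-2,0,1,2 for degrees 0…5.
Finally multiplying by (1 + q + q^2), the product of all factors after the first has coefficients 1,3,1,0,-1,3 for degrees 0…5.
[q^5] = 1·3 + 1·1 = 4.

4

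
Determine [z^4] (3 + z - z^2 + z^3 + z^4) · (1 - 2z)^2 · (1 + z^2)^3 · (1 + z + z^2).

(3 + z - z^2 + z^3 + z^4) has coefficients 3,1,-1,1,1 for degrees 0…4.
(1 - 2z)^2 has coefficients 1,-4,4,0,0 for degrees 0…4.
Multiplying by (1 + z^2)^3 gives running coefficients 1,-4,7,-12,15 for degrees 0…4.
Finally multiplying by (1 + z + z^2), the product of all factors after the first has coefficients 1,-3,4,-9,10 for degrees 0…4.
[z^4] = 3·10 + 1·(-9) − 1·4 + 1·(-3) + 1·1 = 15.

15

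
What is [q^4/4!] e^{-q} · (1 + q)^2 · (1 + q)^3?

-19

The EGF product rule gives c_4 = Σ_{k_1+k_2+k_3=4} C(4; k_1,k_2,k_3) · ∏ g_i(k_i), where e^{-q} gives (-1)^k; (1+q)^2 gives the falling factorial (2)_k; (1+q)^3 gives the falling factorial (3)_k.
g_1(k) for k = 0…4: 1, -1, 1, -1, 1.
g_2(k) for k = 0…4: 1, 2, 2, 0, 0.
g_3(k) for k = 0…4: 1, 3, 6, 6, 0.
First combine the last two factors: h(k) = Σ_j C(k,j)·g_2(j)·g_3(k−j) for k = 0…4: 1, 5, 20, 60, 120.
c_4 = Σ_k C(4,k)·g_1(k)·h(4−k) = 1·1·120 + 4·(-1)·60 + 6·1·20 + 4·(-1)·5 + 1·1·1 = 120 − 240 + 120 − 20 + 1 = -19.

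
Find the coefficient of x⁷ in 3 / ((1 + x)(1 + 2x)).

-765

Partial fractions give a closed form: a_n = (-3)·(-1)^n + (6)·(-2)^n.
At n = 7: a_7 = -765.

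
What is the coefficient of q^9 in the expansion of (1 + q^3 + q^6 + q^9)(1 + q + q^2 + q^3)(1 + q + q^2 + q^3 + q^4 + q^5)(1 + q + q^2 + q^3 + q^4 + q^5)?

45

(1 + q^3 + q^6 + q^9) has coefficients 1,0,0,1,0,0,1,0,0,1 for degrees 0…9.
(1 + q + q^2 + q^3) has coefficients 1,1,1,1,0,0,0,0,0,0 for degrees 0…9.
Multiplying by (1 + q + q^2 + q^3 + q^4 + q^5) gives running coefficients 1,2,3,4,4,4,3,2,1,0 for degrees 0…9.
Finally multiplying by (1 + q + q^2 + q^3 + q^4 + q^5), the product of all factors after the first has coefficients 1,3,6,10,14,18,20,20,18,14 for degrees 0…9.
[q^9] = 1·14 + 1·20 + 1·10 + 1·1 = 45.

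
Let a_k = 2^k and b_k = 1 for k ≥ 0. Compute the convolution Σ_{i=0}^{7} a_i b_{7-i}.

The convolution is the t^7 coefficient of A(t)B(t).
Σ = 1·1 + 2·1 + 4·1 + 8·1 + 16·1 + 32·1 + 64·1 + 128·1 = 255.

255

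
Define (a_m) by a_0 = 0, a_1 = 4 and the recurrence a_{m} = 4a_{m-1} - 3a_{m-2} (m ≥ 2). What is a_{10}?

118096

The ordinary generating function has denominator 1 - 4y + 3y^2.
Iterating the recurrence: a_0,…,a_{10} = 0, 4, 16, 52, 160, 484, 1456, 4372, 13120, 39364, 118096.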